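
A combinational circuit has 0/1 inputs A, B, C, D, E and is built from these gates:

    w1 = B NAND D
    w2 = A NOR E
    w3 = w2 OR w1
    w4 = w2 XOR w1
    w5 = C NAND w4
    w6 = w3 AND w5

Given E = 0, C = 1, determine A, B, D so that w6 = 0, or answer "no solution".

Check with E = 0, C = 1 and A=0, B=1, D=1:
w1 = B NAND D = 1 NAND 1 = 0
w2 = A NOR E = 0 NOR 0 = 1
w3 = w2 OR w1 = 1 OR 0 = 1
w4 = w2 XOR w1 = 1 XOR 0 = 1
w5 = C NAND w4 = 1 NAND 1 = 0
w6 = w3 AND w5 = 1 AND 0 = 0
So w6 = 0.

A=0, B=1, D=1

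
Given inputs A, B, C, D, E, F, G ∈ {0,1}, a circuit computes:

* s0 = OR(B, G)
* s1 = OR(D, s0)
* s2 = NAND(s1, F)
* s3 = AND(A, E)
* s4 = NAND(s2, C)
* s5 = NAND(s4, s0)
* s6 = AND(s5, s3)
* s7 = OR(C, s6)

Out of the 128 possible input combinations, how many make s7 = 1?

68

s7 = OR(C, s6) must be 1, so at least one of C, s6 is 1.
Enumerating the 128 input combinations, 68 give s7 = 1 and 60 give s7 = 0.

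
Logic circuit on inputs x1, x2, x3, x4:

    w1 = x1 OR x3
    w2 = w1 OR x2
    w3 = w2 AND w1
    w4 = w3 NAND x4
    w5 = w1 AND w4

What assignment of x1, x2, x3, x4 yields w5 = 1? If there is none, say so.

w5 = w1 AND w4 must be 1, so both w1 = 1 and w4 = 1.
Check with x1=1, x2=1, x3=1, x4=0:
w1 = x1 OR x3 = 1 OR 1 = 1
w2 = w1 OR x2 = 1 OR 1 = 1
w3 = w2 AND w1 = 1 AND 1 = 1
w4 = w3 NAND x4 = 1 NAND 0 = 1
w5 = w1 AND w4 = 1 AND 1 = 1
So w5 = 1 as required.

x1=1, x2=1, x3=1, x4=0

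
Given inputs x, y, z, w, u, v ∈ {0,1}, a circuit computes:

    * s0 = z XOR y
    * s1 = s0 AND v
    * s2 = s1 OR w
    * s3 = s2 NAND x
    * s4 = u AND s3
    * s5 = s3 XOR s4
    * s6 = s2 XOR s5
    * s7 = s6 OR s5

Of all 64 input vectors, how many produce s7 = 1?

s7 = s6 OR s5 must be 1, so at least one of s6, s5 is 1.
Enumerating the 64 input combinations, 52 give s7 = 1 and 12 give s7 = 0.

52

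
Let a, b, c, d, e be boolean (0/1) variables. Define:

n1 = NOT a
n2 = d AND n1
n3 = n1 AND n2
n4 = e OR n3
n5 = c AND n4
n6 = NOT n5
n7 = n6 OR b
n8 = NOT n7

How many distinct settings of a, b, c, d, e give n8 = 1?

5

n8 = NOT n7 must be 1, so n7 = 0.
n7 = n6 OR b must be 0, so both n6 = 0 and b = 0.
Satisfying assignments:
  a=0, b=0, c=1, d=0, e=1
  a=0, b=0, c=1, d=1, e=0
  a=0, b=0, c=1, d=1, e=1
  a=1, b=0, c=1, d=0, e=1
  a=1, b=0, c=1, d=1, e=1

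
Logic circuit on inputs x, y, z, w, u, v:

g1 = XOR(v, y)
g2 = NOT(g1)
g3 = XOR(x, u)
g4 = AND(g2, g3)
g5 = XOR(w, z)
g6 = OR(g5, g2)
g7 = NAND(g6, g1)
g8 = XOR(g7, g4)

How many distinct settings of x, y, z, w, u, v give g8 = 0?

32

g8 = XOR(g7, g4) must be 0, so g7 and g4 are equal.
Enumerating the 64 input combinations, 32 give g8 = 0 and 32 give g8 = 1.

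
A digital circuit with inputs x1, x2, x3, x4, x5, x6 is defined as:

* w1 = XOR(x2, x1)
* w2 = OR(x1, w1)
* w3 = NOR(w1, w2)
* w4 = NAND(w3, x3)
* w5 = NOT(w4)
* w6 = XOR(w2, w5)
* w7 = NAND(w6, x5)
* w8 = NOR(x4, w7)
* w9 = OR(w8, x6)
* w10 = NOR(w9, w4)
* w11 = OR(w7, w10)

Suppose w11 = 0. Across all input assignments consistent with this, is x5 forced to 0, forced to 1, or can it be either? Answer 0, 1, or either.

w11 = OR(w7, w10) must be 0, so both w7 = 0 and w10 = 0.
Every assignment with w11 = 0 has x5 = 1; there are 27 such assignment(s).

1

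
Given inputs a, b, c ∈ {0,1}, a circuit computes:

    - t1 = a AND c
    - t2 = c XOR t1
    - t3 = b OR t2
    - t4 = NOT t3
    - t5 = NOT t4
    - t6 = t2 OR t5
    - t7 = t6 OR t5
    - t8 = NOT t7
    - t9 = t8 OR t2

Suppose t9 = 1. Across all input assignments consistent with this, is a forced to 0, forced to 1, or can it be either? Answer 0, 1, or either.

either

Both values of a occur among assignments with t9 = 1:
  a=0: a=0, b=0, c=0
  a=1: a=1, b=0, c=0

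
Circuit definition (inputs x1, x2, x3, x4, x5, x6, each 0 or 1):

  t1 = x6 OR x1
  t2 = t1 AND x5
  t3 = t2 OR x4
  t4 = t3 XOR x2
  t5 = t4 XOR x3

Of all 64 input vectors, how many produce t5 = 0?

32

t5 = t4 XOR x3 must be 0, so t4 and x3 are equal.
Enumerating the 64 input combinations, 32 give t5 = 0 and 32 give t5 = 1.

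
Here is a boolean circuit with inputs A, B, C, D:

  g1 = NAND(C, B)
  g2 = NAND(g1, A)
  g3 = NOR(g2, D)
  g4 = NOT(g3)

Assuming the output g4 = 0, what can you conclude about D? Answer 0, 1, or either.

g4 = NOT(g3) must be 0, so g3 = 1.
Every assignment with g4 = 0 has D = 0; there are 3 such assignment(s).
  A=1, B=0, C=0, D=0
  A=1, B=0, C=1, D=0
  A=1, B=1, C=0, D=0

0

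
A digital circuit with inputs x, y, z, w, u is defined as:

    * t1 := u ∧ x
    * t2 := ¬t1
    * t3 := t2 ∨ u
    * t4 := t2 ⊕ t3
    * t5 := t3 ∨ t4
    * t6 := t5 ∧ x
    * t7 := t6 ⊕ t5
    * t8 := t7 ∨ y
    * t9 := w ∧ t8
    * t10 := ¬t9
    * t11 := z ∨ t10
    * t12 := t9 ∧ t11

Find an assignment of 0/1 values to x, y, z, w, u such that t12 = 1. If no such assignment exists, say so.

t12 = t9 ∧ t11 must be 1, so both t9 = 1 and t11 = 1.
t9 = w ∧ t8 must be 1, so both w = 1 and t8 = 1.
t11 = z ∨ t10 must be 1, so at least one of z, t10 is 1.
Check with x=0, y=1, z=1, w=1, u=0:
t1 = u ∧ x = 0 ∧ 0 = 0
t2 = ¬t1 = ¬0 = 1
t3 = t2 ∨ u = 1 ∨ 0 = 1
t4 = t2 ⊕ t3 = 1 ⊕ 1 = 0
t5 = t3 ∨ t4 = 1 ∨ 0 = 1
t6 = t5 ∧ x = 1 ∧ 0 = 0
t7 = t6 ⊕ t5 = 0 ⊕ 1 = 1
t8 = t7 ∨ y = 1 ∨ 1 = 1
t9 = w ∧ t8 = 1 ∧ 1 = 1
t10 = ¬t9 = ¬1 = 0
t11 = z ∨ t10 = 1 ∨ 0 = 1
t12 = t9 ∧ t11 = 1 ∧ 1 = 1
So t12 = 1 as required.

x=0, y=1, z=1, w=1, u=0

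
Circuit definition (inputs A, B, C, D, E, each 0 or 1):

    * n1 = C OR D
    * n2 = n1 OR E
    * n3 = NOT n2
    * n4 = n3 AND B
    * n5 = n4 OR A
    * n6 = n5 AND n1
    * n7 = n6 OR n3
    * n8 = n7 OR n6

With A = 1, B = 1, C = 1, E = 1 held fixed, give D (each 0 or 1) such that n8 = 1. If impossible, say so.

n8 = n7 OR n6 must be 1, so at least one of n7, n6 is 1.
Check with A = 1, B = 1, C = 1, E = 1 and D=1:
n1 = C OR D = 1 OR 1 = 1
n2 = n1 OR E = 1 OR 1 = 1
n3 = NOT n2 = NOT 1 = 0
n4 = n3 AND B = 0 AND 1 = 0
n5 = n4 OR A = 0 OR 1 = 1
n6 = n5 AND n1 = 1 AND 1 = 1
n7 = n6 OR n3 = 1 OR 0 = 1
n8 = n7 OR n6 = 1 OR 1 = 1
So n8 = 1.

D=1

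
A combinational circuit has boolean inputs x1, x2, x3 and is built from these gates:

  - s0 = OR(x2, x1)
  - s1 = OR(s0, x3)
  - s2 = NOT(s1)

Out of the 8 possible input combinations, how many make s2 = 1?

s2 = NOT(s1) must be 1, so s1 = 0.
s1 = OR(s0, x3) must be 0, so both s0 = 0 and x3 = 0.
Satisfying assignments:
  x1=0, x2=0, x3=0

1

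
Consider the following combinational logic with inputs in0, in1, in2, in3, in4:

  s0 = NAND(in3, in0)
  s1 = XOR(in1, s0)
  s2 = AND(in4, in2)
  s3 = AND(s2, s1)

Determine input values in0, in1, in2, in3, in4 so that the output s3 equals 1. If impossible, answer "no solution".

s3 = AND(s2, s1) must be 1, so both s2 = 1 and s1 = 1.
Check with in0=1, in1=0, in2=1, in3=0, in4=1:
s0 = NAND(in3, in0) = NAND(0, 1) = 1
s1 = XOR(in1, s0) = XOR(0, 1) = 1
s2 = AND(in4, in2) = AND(1, 1) = 1
s3 = AND(s2, s1) = AND(1, 1) = 1
So s3 = 1 as required.

in0=1, in1=0, in2=1, in3=0, in4=1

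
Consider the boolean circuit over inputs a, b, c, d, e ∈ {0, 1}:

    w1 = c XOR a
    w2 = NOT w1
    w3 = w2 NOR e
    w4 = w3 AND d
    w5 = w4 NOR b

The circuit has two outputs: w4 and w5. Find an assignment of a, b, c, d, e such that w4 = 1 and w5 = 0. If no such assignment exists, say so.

a=0, b=0, c=1, d=1, e=0

Check with a=0, b=0, c=1, d=1, e=0:
w1 = c XOR a = 1 XOR 0 = 1
w2 = NOT w1 = NOT 1 = 0
w3 = w2 NOR e = 0 NOR 0 = 1
w4 = w3 AND d = 1 AND 1 = 1
w5 = w4 NOR b = 1 NOR 0 = 0
So w4 = 1 and w5 = 0.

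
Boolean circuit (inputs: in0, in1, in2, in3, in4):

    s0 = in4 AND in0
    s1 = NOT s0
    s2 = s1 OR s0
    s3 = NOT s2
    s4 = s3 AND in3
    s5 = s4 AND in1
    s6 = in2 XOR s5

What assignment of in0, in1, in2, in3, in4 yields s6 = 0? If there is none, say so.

in0=0, in1=1, in2=0, in3=1, in4=1

Check with in0=0, in1=1, in2=0, in3=1, in4=1:
s0 = in4 AND in0 = 1 AND 0 = 0
s1 = NOT s0 = NOT 0 = 1
s2 = s1 OR s0 = 1 OR 0 = 1
s3 = NOT s2 = NOT 1 = 0
s4 = s3 AND in3 = 0 AND 1 = 0
s5 = s4 AND in1 = 0 AND 1 = 0
s6 = in2 XOR s5 = 0 XOR 0 = 0
So s6 = 0 as required.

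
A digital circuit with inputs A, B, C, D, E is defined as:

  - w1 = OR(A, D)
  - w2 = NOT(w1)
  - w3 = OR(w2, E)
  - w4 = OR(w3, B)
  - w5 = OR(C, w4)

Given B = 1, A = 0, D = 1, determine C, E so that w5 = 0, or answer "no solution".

no solution exists

With B = 1, A = 0, D = 1 fixed, none of the 4 settings of C, E give w5 = 0.
For example, with C=0, E=1:
w1 = OR(A, D) = OR(0, 1) = 1
w2 = NOT(w1) = NOT 1 = 0
w3 = OR(w2, E) = OR(0, 1) = 1
w4 = OR(w3, B) = OR(1, 1) = 1
w5 = OR(C, w4) = OR(0, 1) = 1
giving w5 = 1 ≠ 0.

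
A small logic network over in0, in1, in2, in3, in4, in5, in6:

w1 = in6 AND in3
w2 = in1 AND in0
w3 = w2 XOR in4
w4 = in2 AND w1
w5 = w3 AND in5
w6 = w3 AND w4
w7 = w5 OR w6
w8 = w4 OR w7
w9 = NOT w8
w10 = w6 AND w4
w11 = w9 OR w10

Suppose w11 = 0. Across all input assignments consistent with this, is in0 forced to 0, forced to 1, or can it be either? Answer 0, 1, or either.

Both values of in0 occur among assignments with w11 = 0:
  in0=0: in0=0, in1=0, in2=0, in3=0, in4=1, in5=1, in6=0
  in0=1: in0=1, in1=0, in2=0, in3=0, in4=1, in5=1, in6=0

either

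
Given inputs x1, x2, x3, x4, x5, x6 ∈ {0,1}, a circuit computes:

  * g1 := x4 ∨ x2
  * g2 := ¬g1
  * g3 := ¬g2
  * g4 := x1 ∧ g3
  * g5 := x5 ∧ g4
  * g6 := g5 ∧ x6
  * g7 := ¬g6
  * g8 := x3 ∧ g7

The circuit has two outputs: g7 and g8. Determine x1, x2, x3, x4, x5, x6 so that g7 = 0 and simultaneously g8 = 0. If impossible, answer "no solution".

Check with x1=1 x2=1 x3=1 x4=0 x5=1 x6=1:
g1 = x4 ∨ x2 = 0 ∨ 1 = 1
g2 = ¬g1 = ¬1 = 0
g3 = ¬g2 = ¬0 = 1
g4 = x1 ∧ g3 = 1 ∧ 1 = 1
g5 = x5 ∧ g4 = 1 ∧ 1 = 1
g6 = g5 ∧ x6 = 1 ∧ 1 = 1
g7 = ¬g6 = ¬1 = 0
g8 = x3 ∧ g7 = 1 ∧ 0 = 0
So g7 = 0 and g8 = 0.

x1=1 x2=1 x3=1 x4=0 x5=1 x6=1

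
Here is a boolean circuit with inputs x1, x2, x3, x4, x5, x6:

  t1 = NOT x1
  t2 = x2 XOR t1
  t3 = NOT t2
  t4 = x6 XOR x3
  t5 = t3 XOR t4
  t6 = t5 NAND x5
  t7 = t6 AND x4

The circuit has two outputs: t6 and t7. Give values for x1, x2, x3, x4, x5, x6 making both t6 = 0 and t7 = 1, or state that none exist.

Across all 64 input combinations, none give both t6 = 0 and t7 = 1.

no solution exists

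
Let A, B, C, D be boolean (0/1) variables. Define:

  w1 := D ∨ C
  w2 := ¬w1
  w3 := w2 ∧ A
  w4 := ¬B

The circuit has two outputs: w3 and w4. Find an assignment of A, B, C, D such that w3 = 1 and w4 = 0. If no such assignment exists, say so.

Check with A=1, B=1, C=0, D=0:
w1 = D ∨ C = 0 ∨ 0 = 0
w2 = ¬w1 = ¬0 = 1
w3 = w2 ∧ A = 1 ∧ 1 = 1
w4 = ¬B = ¬1 = 0
So w3 = 1 and w4 = 0.

A=1, B=1, C=0, D=0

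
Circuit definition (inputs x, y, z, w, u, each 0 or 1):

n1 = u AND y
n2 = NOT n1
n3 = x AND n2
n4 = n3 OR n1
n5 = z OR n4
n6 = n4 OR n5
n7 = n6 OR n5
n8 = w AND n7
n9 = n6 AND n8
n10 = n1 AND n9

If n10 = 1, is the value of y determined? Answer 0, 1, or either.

1

n10 = n1 AND n9 must be 1, so both n1 = 1 and n9 = 1.
Every assignment with n10 = 1 has y = 1; there are 4 such assignment(s).
  x=0, y=1, z=0, w=1, u=1
  x=0, y=1, z=1, w=1, u=1
  x=1, y=1, z=0, w=1, u=1
  x=1, y=1, z=1, w=1, u=1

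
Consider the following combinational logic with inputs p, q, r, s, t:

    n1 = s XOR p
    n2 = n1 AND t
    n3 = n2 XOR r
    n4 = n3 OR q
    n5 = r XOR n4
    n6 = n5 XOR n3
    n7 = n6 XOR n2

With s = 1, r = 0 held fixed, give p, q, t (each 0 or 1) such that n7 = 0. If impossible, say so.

p=1, q=0, t=0

n7 = n6 XOR n2 must be 0, so n6 and n2 are equal.
Check with s = 1, r = 0 and p=1, q=0, t=0:
n1 = s XOR p = 1 XOR 1 = 0
n2 = n1 AND t = 0 AND 0 = 0
n3 = n2 XOR r = 0 XOR 0 = 0
n4 = n3 OR q = 0 OR 0 = 0
n5 = r XOR n4 = 0 XOR 0 = 0
n6 = n5 XOR n3 = 0 XOR 0 = 0
n7 = n6 XOR n2 = 0 XOR 0 = 0
So n7 = 0.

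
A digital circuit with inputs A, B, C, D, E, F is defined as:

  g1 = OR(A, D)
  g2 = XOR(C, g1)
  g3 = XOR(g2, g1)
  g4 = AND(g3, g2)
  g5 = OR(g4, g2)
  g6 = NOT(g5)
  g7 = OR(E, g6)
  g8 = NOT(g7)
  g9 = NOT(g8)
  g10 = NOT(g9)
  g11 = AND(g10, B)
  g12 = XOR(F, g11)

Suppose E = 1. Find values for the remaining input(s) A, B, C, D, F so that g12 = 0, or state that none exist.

g12 = XOR(F, g11) must be 0, so F and g11 are equal.
Check with E = 1 and A=0, B=1, C=1, D=1, F=0:
g1 = OR(A, D) = OR(0, 1) = 1
g2 = XOR(C, g1) = XOR(1, 1) = 0
g3 = XOR(g2, g1) = XOR(0, 1) = 1
g4 = AND(g3, g2) = AND(1, 0) = 0
g5 = OR(g4, g2) = OR(0, 0) = 0
g6 = NOT(g5) = NOT 0 = 1
g7 = OR(E, g6) = OR(1, 1) = 1
g8 = NOT(g7) = NOT 1 = 0
g9 = NOT(g8) = NOT 0 = 1
g10 = NOT(g9) = NOT 1 = 0
g11 = AND(g10, B) = AND(0, 1) = 0
g12 = XOR(F, g11) = XOR(0, 0) = 0
So g12 = 0.

A=0, B=1, C=1, D=1, F=0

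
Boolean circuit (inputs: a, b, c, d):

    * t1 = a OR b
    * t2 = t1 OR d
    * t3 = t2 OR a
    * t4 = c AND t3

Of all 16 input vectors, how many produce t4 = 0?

t4 = c AND t3 must be 0, so at least one of c, t3 is 0.
Enumerating the 16 input combinations, 9 give t4 = 0 and 7 give t4 = 1.

9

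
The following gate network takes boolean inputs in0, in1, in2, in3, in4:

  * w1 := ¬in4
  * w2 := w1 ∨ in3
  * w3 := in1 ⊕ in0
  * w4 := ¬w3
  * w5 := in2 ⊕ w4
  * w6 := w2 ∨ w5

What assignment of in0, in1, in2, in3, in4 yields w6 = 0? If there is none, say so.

Check with in0=0 in1=0 in2=1 in3=0 in4=1:
w1 = ¬in4 = ¬1 = 0
w2 = w1 ∨ in3 = 0 ∨ 0 = 0
w3 = in1 ⊕ in0 = 0 ⊕ 0 = 0
w4 = ¬w3 = ¬0 = 1
w5 = in2 ⊕ w4 = 1 ⊕ 1 = 0
w6 = w2 ∨ w5 = 0 ∨ 0 = 0
So w6 = 0 as required.

in0=0 in1=0 in2=1 in3=0 in4=1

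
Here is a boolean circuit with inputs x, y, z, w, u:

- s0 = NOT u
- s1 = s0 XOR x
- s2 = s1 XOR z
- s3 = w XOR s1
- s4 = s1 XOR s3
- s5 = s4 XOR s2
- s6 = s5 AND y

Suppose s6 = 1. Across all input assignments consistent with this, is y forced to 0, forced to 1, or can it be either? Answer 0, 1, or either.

1

s6 = s5 AND y must be 1, so both s5 = 1 and y = 1.
s5 = s4 XOR s2 must be 1, so s4 and s2 differ.
Every assignment with s6 = 1 has y = 1; there are 8 such assignment(s).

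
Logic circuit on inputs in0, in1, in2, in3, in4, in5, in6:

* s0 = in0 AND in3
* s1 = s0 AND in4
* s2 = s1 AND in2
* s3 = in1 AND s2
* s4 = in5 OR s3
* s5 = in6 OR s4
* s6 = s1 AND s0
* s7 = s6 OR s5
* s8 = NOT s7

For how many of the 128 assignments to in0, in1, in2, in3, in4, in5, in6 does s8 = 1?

28

s8 = NOT s7 must be 1, so s7 = 0.
s7 = s6 OR s5 must be 0, so both s6 = 0 and s5 = 0.
s6 = s1 AND s0 must be 0, so at least one of s1, s0 is 0.
Enumerating the 128 input combinations, 28 give s8 = 1 and 100 give s8 = 0.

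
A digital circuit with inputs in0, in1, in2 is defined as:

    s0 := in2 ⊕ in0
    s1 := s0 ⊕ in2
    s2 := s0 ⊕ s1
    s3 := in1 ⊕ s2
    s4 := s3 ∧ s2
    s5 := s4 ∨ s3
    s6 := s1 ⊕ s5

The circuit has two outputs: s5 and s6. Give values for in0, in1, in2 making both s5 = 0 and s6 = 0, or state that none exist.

in0=0, in1=0, in2=0

Check with in0=0, in1=0, in2=0:
s0 = in2 ⊕ in0 = 0 ⊕ 0 = 0
s1 = s0 ⊕ in2 = 0 ⊕ 0 = 0
s2 = s0 ⊕ s1 = 0 ⊕ 0 = 0
s3 = in1 ⊕ s2 = 0 ⊕ 0 = 0
s4 = s3 ∧ s2 = 0 ∧ 0 = 0
s5 = s4 ∨ s3 = 0 ∨ 0 = 0
s6 = s1 ⊕ s5 = 0 ⊕ 0 = 0
So s5 = 0 and s6 = 0.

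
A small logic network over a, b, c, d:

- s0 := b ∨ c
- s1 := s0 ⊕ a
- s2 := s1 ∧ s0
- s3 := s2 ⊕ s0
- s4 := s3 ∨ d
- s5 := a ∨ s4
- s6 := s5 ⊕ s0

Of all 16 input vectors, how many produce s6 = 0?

s6 = s5 ⊕ s0 must be 0, so s5 and s0 are equal.
Enumerating the 16 input combinations, 10 give s6 = 0 and 6 give s6 = 1.

10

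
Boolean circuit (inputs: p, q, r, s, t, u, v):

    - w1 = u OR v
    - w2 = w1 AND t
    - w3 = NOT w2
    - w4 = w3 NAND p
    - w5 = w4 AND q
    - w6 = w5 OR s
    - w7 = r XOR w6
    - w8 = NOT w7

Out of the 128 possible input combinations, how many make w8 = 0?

64

w8 = NOT w7 must be 0, so w7 = 1.
Enumerating the 128 input combinations, 64 give w8 = 0 and 64 give w8 = 1.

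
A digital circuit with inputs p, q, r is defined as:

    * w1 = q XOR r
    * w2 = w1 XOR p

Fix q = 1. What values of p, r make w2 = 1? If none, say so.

p=0, r=0

Check with q = 1 and p=0, r=0:
w1 = q XOR r = 1 XOR 0 = 1
w2 = w1 XOR p = 1 XOR 0 = 1
So w2 = 1.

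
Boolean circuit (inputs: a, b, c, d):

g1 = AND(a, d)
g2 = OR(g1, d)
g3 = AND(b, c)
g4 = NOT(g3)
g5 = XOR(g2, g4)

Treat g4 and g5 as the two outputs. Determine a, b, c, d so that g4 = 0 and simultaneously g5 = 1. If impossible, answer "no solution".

Check with a=1 b=1 c=1 d=1:
g1 = AND(a, d) = AND(1, 1) = 1
g2 = OR(g1, d) = OR(1, 1) = 1
g3 = AND(b, c) = AND(1, 1) = 1
g4 = NOT(g3) = NOT 1 = 0
g5 = XOR(g2, g4) = XOR(1, 0) = 1
So g4 = 0 and g5 = 1.

a=1 b=1 c=1 d=1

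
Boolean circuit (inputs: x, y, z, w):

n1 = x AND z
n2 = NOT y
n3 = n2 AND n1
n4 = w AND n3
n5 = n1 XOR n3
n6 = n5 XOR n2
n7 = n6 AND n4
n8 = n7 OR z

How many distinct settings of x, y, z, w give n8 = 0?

n8 = n7 OR z must be 0, so both n7 = 0 and z = 0.
n7 = n6 AND n4 must be 0, so at least one of n6, n4 is 0.
Enumerating the 16 input combinations, 8 give n8 = 0 and 8 give n8 = 1.

8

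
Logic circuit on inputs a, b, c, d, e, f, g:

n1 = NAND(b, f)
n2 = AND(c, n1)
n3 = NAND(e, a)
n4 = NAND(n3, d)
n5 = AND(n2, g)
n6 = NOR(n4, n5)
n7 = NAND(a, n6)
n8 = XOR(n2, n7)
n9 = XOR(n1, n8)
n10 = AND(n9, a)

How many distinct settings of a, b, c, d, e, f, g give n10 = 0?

n10 = AND(n9, a) must be 0, so at least one of n9, a is 0.
Enumerating the 128 input combinations, 89 give n10 = 0 and 39 give n10 = 1.

89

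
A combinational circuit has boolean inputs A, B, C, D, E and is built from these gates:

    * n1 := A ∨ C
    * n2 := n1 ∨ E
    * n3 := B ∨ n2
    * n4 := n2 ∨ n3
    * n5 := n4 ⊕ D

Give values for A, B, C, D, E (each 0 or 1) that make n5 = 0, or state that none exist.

A=1, B=1, C=1, D=1, E=1

Check with A=1, B=1, C=1, D=1, E=1:
n1 = A ∨ C = 1 ∨ 1 = 1
n2 = n1 ∨ E = 1 ∨ 1 = 1
n3 = B ∨ n2 = 1 ∨ 1 = 1
n4 = n2 ∨ n3 = 1 ∨ 1 = 1
n5 = n4 ⊕ D = 1 ⊕ 1 = 0
So n5 = 0 as required.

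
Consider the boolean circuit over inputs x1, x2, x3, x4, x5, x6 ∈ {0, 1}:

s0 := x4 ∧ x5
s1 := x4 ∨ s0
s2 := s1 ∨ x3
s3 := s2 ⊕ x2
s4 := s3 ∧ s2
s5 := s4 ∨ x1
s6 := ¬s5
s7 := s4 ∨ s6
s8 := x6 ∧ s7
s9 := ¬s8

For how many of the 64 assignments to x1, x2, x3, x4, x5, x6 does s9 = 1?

s9 = ¬s8 must be 1, so s8 = 0.
s8 = x6 ∧ s7 must be 0, so at least one of x6, s7 is 0.
Enumerating the 64 input combinations, 42 give s9 = 1 and 22 give s9 = 0.

42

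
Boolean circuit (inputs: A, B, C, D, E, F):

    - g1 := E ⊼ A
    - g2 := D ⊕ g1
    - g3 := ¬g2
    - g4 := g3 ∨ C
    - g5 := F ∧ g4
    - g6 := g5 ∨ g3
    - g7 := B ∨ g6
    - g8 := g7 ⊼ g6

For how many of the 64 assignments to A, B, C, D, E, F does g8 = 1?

24

g8 = g7 ⊼ g6 must be 1, so at least one of g7, g6 is 0.
Enumerating the 64 input combinations, 24 give g8 = 1 and 40 give g8 = 0.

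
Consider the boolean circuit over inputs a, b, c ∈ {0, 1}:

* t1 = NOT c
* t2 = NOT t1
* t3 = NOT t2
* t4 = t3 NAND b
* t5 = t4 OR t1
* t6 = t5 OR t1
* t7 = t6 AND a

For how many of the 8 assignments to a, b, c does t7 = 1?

t7 = t6 AND a must be 1, so both t6 = 1 and a = 1.
t6 = t5 OR t1 must be 1, so at least one of t5, t1 is 1.
Satisfying assignments:
  a=1, b=0, c=0
  a=1, b=0, c=1
  a=1, b=1, c=0
  a=1, b=1, c=1

4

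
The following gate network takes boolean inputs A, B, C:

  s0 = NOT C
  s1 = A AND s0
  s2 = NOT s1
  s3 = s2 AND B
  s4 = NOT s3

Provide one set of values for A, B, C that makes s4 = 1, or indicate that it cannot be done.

A=1 B=0 C=0

Check with A=1 B=0 C=0:
s0 = NOT C = NOT 0 = 1
s1 = A AND s0 = 1 AND 1 = 1
s2 = NOT s1 = NOT 1 = 0
s3 = s2 AND B = 0 AND 0 = 0
s4 = NOT s3 = NOT 0 = 1
So s4 = 1 as required.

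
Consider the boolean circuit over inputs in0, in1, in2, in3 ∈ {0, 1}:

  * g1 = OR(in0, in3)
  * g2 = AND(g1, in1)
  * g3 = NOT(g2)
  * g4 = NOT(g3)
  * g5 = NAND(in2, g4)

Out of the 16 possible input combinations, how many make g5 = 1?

13

g5 = NAND(in2, g4) must be 1, so at least one of in2, g4 is 0.
Enumerating the 16 input combinations, 13 give g5 = 1 and 3 give g5 = 0.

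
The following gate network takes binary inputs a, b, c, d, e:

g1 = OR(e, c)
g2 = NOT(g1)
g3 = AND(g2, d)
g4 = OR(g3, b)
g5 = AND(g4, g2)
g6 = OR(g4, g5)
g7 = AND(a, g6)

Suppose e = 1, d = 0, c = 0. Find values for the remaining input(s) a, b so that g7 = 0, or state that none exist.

Check with e = 1, d = 0, c = 0 and a=0, b=0:
g1 = OR(e, c) = OR(1, 0) = 1
g2 = NOT(g1) = NOT 1 = 0
g3 = AND(g2, d) = AND(0, 0) = 0
g4 = OR(g3, b) = OR(0, 0) = 0
g5 = AND(g4, g2) = AND(0, 0) = 0
g6 = OR(g4, g5) = OR(0, 0) = 0
g7 = AND(a, g6) = AND(0, 0) = 0
So g7 = 0.

a=0 b=0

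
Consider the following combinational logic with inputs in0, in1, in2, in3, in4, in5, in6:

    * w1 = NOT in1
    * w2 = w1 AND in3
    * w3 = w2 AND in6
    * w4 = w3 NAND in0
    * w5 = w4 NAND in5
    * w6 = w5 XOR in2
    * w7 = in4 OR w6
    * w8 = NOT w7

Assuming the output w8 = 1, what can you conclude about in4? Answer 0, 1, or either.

w8 = NOT w7 must be 1, so w7 = 0.
w7 = in4 OR w6 must be 0, so both in4 = 0 and w6 = 0.
w6 = w5 XOR in2 must be 0, so w5 and in2 are equal.
Every assignment with w8 = 1 has in4 = 0; there are 32 such assignment(s).

0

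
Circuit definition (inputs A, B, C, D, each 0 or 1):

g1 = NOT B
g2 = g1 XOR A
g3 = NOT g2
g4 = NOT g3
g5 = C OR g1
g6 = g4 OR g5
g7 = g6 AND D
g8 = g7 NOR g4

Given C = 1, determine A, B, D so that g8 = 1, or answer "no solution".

A=0, B=1, D=0

g8 = g7 NOR g4 must be 1, so both g7 = 0 and g4 = 0.
g7 = g6 AND D must be 0, so at least one of g6, D is 0.
Check with C = 1 and A=0, B=1, D=0:
g1 = NOT B = NOT 1 = 0
g2 = g1 XOR A = 0 XOR 0 = 0
g3 = NOT g2 = NOT 0 = 1
g4 = NOT g3 = NOT 1 = 0
g5 = C OR g1 = 1 OR 0 = 1
g6 = g4 OR g5 = 0 OR 1 = 1
g7 = g6 AND D = 1 AND 0 = 0
g8 = g7 NOR g4 = 0 NOR 0 = 1
So g8 = 1.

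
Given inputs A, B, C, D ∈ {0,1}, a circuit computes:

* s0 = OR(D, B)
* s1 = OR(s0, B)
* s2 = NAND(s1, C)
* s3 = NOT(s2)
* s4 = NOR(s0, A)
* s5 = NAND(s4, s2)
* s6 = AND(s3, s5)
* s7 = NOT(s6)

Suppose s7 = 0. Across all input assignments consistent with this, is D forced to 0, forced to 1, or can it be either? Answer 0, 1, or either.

Both values of D occur among assignments with s7 = 0:
  D=0: A=0, B=1, C=1, D=0
  D=1: A=0, B=0, C=1, D=1

either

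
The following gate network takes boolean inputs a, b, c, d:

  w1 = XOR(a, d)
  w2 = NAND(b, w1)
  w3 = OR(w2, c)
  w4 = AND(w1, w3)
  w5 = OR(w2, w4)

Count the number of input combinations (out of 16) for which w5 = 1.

14

w5 = OR(w2, w4) must be 1, so at least one of w2, w4 is 1.
Enumerating the 16 input combinations, 14 give w5 = 1 and 2 give w5 = 0.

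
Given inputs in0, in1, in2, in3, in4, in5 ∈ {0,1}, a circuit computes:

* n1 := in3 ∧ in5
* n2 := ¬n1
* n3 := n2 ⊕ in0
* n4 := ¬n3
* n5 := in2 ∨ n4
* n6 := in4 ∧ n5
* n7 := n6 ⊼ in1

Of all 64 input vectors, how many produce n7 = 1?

n7 = n6 ⊼ in1 must be 1, so at least one of n6, in1 is 0.
Enumerating the 64 input combinations, 52 give n7 = 1 and 12 give n7 = 0.

52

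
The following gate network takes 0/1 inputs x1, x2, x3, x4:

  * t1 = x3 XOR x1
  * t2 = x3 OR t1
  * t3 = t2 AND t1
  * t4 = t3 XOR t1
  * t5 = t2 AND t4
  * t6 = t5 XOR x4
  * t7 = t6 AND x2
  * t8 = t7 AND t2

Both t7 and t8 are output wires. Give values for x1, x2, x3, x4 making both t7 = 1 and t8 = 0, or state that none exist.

Check with x1=0, x2=1, x3=0, x4=1:
t1 = x3 XOR x1 = 0 XOR 0 = 0
t2 = x3 OR t1 = 0 OR 0 = 0
t3 = t2 AND t1 = 0 AND 0 = 0
t4 = t3 XOR t1 = 0 XOR 0 = 0
t5 = t2 AND t4 = 0 AND 0 = 0
t6 = t5 XOR x4 = 0 XOR 1 = 1
t7 = t6 AND x2 = 1 AND 1 = 1
t8 = t7 AND t2 = 1 AND 0 = 0
So t7 = 1 and t8 = 0.

x1=0, x2=1, x3=0, x4=1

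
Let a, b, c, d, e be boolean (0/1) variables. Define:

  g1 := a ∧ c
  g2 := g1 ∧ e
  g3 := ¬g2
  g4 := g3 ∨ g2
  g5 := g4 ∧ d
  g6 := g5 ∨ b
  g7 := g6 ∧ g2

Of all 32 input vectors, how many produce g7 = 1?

3

g7 = g6 ∧ g2 must be 1, so both g6 = 1 and g2 = 1.
Satisfying assignments:
  a=1, b=0, c=1, d=1, e=1
  a=1, b=1, c=1, d=0, e=1
  a=1, b=1, c=1, d=1, e=1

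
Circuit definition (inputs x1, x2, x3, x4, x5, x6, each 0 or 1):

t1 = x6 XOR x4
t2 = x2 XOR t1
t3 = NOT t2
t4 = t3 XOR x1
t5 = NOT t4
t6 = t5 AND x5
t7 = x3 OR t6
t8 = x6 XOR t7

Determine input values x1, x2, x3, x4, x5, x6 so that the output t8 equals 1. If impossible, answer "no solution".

x1=1, x2=1, x3=0, x4=1, x5=1, x6=0

t8 = x6 XOR t7 must be 1, so x6 and t7 differ.
Check with x1=1, x2=1, x3=0, x4=1, x5=1, x6=0:
t1 = x6 XOR x4 = 0 XOR 1 = 1
t2 = x2 XOR t1 = 1 XOR 1 = 0
t3 = NOT t2 = NOT 0 = 1
t4 = t3 XOR x1 = 1 XOR 1 = 0
t5 = NOT t4 = NOT 0 = 1
t6 = t5 AND x5 = 1 AND 1 = 1
t7 = x3 OR t6 = 0 OR 1 = 1
t8 = x6 XOR t7 = 0 XOR 1 = 1
So t8 = 1 as required.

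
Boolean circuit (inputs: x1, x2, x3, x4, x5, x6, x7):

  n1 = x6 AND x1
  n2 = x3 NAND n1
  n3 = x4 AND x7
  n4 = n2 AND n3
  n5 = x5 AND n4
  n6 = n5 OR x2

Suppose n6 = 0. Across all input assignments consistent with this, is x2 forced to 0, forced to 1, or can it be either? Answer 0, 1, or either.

n6 = n5 OR x2 must be 0, so both n5 = 0 and x2 = 0.
Every assignment with n6 = 0 has x2 = 0; there are 57 such assignment(s).

0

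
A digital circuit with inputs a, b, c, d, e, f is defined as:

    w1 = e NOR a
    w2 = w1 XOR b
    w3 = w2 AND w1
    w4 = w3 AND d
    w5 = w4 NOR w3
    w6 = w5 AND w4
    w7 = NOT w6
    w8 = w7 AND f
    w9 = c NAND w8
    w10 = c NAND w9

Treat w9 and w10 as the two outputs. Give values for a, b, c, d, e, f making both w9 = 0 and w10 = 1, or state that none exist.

Check with a=0, b=0, c=1, d=1, e=0, f=1:
w1 = e NOR a = 0 NOR 0 = 1
w2 = w1 XOR b = 1 XOR 0 = 1
w3 = w2 AND w1 = 1 AND 1 = 1
w4 = w3 AND d = 1 AND 1 = 1
w5 = w4 NOR w3 = 1 NOR 1 = 0
w6 = w5 AND w4 = 0 AND 1 = 0
w7 = NOT w6 = NOT 0 = 1
w8 = w7 AND f = 1 AND 1 = 1
w9 = c NAND w8 = 1 NAND 1 = 0
w10 = c NAND w9 = 1 NAND 0 = 1
So w9 = 0 and w10 = 1.

a=0, b=0, c=1, d=1, e=0, f=1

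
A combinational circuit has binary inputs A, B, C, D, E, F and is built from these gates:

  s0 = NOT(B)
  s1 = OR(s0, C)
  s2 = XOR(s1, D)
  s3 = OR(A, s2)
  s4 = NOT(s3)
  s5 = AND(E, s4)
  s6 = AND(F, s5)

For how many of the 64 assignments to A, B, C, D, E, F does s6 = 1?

4

s6 = AND(F, s5) must be 1, so both F = 1 and s5 = 1.
s5 = AND(E, s4) must be 1, so both E = 1 and s4 = 1.
Satisfying assignments:
  A=0, B=0, C=0, D=1, E=1, F=1
  A=0, B=0, C=1, D=1, E=1, F=1
  A=0, B=1, C=0, D=0, E=1, F=1
  A=0, B=1, C=1, D=1, E=1, F=1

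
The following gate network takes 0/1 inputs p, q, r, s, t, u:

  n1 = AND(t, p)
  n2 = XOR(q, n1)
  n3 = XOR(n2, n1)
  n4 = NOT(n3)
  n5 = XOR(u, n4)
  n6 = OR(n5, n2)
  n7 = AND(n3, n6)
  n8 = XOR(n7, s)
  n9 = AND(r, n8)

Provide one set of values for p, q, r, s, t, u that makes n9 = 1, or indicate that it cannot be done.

p=1, q=1, r=1, s=0, t=1, u=1

Check with p=1, q=1, r=1, s=0, t=1, u=1:
n1 = AND(t, p) = AND(1, 1) = 1
n2 = XOR(q, n1) = XOR(1, 1) = 0
n3 = XOR(n2, n1) = XOR(0, 1) = 1
n4 = NOT(n3) = NOT 1 = 0
n5 = XOR(u, n4) = XOR(1, 0) = 1
n6 = OR(n5, n2) = OR(1, 0) = 1
n7 = AND(n3, n6) = AND(1, 1) = 1
n8 = XOR(n7, s) = XOR(1, 0) = 1
n9 = AND(r, n8) = AND(1, 1) = 1
So n9 = 1 as required.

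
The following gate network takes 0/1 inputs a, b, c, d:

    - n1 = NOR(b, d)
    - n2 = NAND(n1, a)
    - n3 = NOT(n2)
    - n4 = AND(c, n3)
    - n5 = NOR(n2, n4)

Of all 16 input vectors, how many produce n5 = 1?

1

n5 = NOR(n2, n4) must be 1, so both n2 = 0 and n4 = 0.
Enumerating the 16 input combinations, 1 give n5 = 1 and 15 give n5 = 0.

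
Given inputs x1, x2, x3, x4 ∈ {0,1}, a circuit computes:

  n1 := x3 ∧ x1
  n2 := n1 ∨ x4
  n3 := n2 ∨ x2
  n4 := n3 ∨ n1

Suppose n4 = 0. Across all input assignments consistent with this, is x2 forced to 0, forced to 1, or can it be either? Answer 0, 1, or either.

n4 = n3 ∨ n1 must be 0, so both n3 = 0 and n1 = 0.
n3 = n2 ∨ x2 must be 0, so both n2 = 0 and x2 = 0.
n1 = x3 ∧ x1 must be 0, so at least one of x3, x1 is 0.
Every assignment with n4 = 0 has x2 = 0; there are 3 such assignment(s).
  x1=0, x2=0, x3=0, x4=0
  x1=0, x2=0, x3=1, x4=0
  x1=1, x2=0, x3=0, x4=0

0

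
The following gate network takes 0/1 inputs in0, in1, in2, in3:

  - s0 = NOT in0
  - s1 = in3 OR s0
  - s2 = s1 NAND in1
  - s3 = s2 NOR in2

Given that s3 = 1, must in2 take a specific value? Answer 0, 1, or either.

s3 = s2 NOR in2 must be 1, so both s2 = 0 and in2 = 0.
s2 = s1 NAND in1 must be 0, so both s1 = 1 and in1 = 1.
s1 = in3 OR s0 must be 1, so at least one of in3, s0 is 1.
Every assignment with s3 = 1 has in2 = 0; there are 3 such assignment(s).
  in0=0, in1=1, in2=0, in3=0
  in0=0, in1=1, in2=0, in3=1
  in0=1, in1=1, in2=0, in3=1

0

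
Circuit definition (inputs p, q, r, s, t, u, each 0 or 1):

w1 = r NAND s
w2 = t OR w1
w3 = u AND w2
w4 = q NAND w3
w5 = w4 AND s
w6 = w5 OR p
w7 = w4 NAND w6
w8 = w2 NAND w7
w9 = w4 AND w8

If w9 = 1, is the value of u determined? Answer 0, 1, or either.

Both values of u occur among assignments with w9 = 1:
  u=0: p=0, q=0, r=0, s=1, t=0, u=0
  u=1: p=0, q=0, r=0, s=1, t=0, u=1

either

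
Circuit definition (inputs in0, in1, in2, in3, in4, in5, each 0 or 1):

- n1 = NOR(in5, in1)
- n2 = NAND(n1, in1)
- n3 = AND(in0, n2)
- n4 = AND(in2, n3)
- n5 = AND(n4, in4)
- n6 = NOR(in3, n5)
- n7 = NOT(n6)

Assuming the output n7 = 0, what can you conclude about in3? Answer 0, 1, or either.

0

n7 = NOT(n6) must be 0, so n6 = 1.
n6 = NOR(in3, n5) must be 1, so both in3 = 0 and n5 = 0.
Every assignment with n7 = 0 has in3 = 0; there are 28 such assignment(s).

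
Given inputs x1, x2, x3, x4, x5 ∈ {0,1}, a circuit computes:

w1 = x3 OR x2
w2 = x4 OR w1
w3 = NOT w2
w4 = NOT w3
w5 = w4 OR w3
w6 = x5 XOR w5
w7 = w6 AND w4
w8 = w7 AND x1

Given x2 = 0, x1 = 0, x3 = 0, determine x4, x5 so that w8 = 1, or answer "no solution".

With x2 = 0, x1 = 0, x3 = 0 fixed, none of the 4 settings of x4, x5 give w8 = 1.
For example, with x4=0, x5=0:
w1 = x3 OR x2 = 0 OR 0 = 0
w2 = x4 OR w1 = 0 OR 0 = 0
w3 = NOT w2 = NOT 0 = 1
w4 = NOT w3 = NOT 1 = 0
w5 = w4 OR w3 = 0 OR 1 = 1
w6 = x5 XOR w5 = 0 XOR 1 = 1
w7 = w6 AND w4 = 1 AND 0 = 0
w8 = w7 AND x1 = 0 AND 0 = 0
giving w8 = 0 ≠ 1.

no solution exists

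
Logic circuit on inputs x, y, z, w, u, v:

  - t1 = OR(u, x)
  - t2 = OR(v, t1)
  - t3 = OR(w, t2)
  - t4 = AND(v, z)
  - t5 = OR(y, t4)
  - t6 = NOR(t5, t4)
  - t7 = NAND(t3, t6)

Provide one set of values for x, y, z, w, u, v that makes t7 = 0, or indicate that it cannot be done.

x=1, y=0, z=0, w=0, u=0, v=1

t7 = NAND(t3, t6) must be 0, so both t3 = 1 and t6 = 1.
t3 = OR(w, t2) must be 1, so at least one of w, t2 is 1.
t6 = NOR(t5, t4) must be 1, so both t5 = 0 and t4 = 0.
Check with x=1, y=0, z=0, w=0, u=0, v=1:
t1 = OR(u, x) = OR(0, 1) = 1
t2 = OR(v, t1) = OR(1, 1) = 1
t3 = OR(w, t2) = OR(0, 1) = 1
t4 = AND(v, z) = AND(1, 0) = 0
t5 = OR(y, t4) = OR(0, 0) = 0
t6 = NOR(t5, t4) = NOR(0, 0) = 1
t7 = NAND(t3, t6) = NAND(1, 1) = 0
So t7 = 0 as required.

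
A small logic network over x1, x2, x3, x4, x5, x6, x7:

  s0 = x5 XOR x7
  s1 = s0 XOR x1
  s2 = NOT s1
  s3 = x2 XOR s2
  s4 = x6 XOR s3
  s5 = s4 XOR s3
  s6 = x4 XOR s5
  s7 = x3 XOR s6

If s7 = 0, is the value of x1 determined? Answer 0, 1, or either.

either

Both values of x1 occur among assignments with s7 = 0:
  x1=0: x1=0, x2=0, x3=0, x4=0, x5=0, x6=0, x7=0
  x1=1: x1=1, x2=0, x3=0, x4=0, x5=0, x6=0, x7=0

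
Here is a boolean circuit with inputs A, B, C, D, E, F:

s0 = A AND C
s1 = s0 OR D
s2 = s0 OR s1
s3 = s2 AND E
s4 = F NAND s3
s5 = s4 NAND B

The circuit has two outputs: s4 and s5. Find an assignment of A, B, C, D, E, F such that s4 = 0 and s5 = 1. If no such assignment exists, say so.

A=0, B=1, C=0, D=1, E=1, F=1

Check with A=0, B=1, C=0, D=1, E=1, F=1:
s0 = A AND C = 0 AND 0 = 0
s1 = s0 OR D = 0 OR 1 = 1
s2 = s0 OR s1 = 0 OR 1 = 1
s3 = s2 AND E = 1 AND 1 = 1
s4 = F NAND s3 = 1 NAND 1 = 0
s5 = s4 NAND B = 0 NAND 1 = 1
So s4 = 0 and s5 = 1.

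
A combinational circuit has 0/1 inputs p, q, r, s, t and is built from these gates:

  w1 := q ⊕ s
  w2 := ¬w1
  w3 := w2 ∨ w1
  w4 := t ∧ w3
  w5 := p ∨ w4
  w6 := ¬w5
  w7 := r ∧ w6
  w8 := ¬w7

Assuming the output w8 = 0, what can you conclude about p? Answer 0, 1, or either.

0

w8 = ¬w7 must be 0, so w7 = 1.
w7 = r ∧ w6 must be 1, so both r = 1 and w6 = 1.
w6 = ¬w5 must be 1, so w5 = 0.
Every assignment with w8 = 0 has p = 0; there are 4 such assignment(s).
  p=0, q=0, r=1, s=0, t=0
  p=0, q=0, r=1, s=1, t=0
  p=0, q=1, r=1, s=0, t=0
  p=0, q=1, r=1, s=1, t=0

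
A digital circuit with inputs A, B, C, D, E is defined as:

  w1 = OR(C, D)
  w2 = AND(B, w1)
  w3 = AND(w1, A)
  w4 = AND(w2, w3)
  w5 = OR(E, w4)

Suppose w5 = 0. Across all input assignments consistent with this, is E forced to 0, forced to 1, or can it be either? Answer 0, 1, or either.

w5 = OR(E, w4) must be 0, so both E = 0 and w4 = 0.
w4 = AND(w2, w3) must be 0, so at least one of w2, w3 is 0.
Every assignment with w5 = 0 has E = 0; there are 13 such assignment(s).

0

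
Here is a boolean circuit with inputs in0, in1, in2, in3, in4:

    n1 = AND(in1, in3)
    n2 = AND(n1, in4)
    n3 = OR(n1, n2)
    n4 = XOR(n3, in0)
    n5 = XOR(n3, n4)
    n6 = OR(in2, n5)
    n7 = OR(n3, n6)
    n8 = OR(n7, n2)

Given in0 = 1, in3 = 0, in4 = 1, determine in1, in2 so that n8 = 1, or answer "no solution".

in1=0, in2=0

n8 = OR(n7, n2) must be 1, so at least one of n7, n2 is 1.
Check with in0 = 1, in3 = 0, in4 = 1 and in1=0, in2=0:
n1 = AND(in1, in3) = AND(0, 0) = 0
n2 = AND(n1, in4) = AND(0, 1) = 0
n3 = OR(n1, n2) = OR(0, 0) = 0
n4 = XOR(n3, in0) = XOR(0, 1) = 1
n5 = XOR(n3, n4) = XOR(0, 1) = 1
n6 = OR(in2, n5) = OR(0, 1) = 1
n7 = OR(n3, n6) = OR(0, 1) = 1
n8 = OR(n7, n2) = OR(1, 0) = 1
So n8 = 1.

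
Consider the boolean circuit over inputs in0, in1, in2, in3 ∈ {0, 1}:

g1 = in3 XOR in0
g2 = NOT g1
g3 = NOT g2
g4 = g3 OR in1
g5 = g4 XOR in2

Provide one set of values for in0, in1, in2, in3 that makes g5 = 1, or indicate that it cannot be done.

in0=1, in1=1, in2=0, in3=1

Check with in0=1, in1=1, in2=0, in3=1:
g1 = in3 XOR in0 = 1 XOR 1 = 0
g2 = NOT g1 = NOT 0 = 1
g3 = NOT g2 = NOT 1 = 0
g4 = g3 OR in1 = 0 OR 1 = 1
g5 = g4 XOR in2 = 1 XOR 0 = 1
So g5 = 1 as required.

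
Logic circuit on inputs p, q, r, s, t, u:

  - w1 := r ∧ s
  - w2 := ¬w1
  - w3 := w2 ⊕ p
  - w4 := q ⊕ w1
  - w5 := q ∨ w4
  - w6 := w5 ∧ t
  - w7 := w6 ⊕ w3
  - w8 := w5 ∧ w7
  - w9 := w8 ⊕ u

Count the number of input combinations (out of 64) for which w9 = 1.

32

w9 = w8 ⊕ u must be 1, so w8 and u differ.
Enumerating the 64 input combinations, 32 give w9 = 1 and 32 give w9 = 0.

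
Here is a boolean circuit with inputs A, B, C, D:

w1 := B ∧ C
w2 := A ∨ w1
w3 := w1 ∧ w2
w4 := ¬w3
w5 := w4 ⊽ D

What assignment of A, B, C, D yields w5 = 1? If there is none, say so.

Check with A=0 B=1 C=1 D=0:
w1 = B ∧ C = 1 ∧ 1 = 1
w2 = A ∨ w1 = 0 ∨ 1 = 1
w3 = w1 ∧ w2 = 1 ∧ 1 = 1
w4 = ¬w3 = ¬1 = 0
w5 = w4 ⊽ D = 0 ⊽ 0 = 1
So w5 = 1 as required.

A=0 B=1 C=1 D=0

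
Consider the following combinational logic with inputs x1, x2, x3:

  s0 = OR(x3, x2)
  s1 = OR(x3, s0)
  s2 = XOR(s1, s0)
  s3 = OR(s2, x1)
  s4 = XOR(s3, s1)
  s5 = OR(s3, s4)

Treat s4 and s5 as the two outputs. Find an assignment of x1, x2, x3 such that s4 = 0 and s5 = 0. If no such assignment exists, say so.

x1=0 x2=0 x3=0

Check with x1=0 x2=0 x3=0:
s0 = OR(x3, x2) = OR(0, 0) = 0
s1 = OR(x3, s0) = OR(0, 0) = 0
s2 = XOR(s1, s0) = XOR(0, 0) = 0
s3 = OR(s2, x1) = OR(0, 0) = 0
s4 = XOR(s3, s1) = XOR(0, 0) = 0
s5 = OR(s3, s4) = OR(0, 0) = 0
So s4 = 0 and s5 = 0.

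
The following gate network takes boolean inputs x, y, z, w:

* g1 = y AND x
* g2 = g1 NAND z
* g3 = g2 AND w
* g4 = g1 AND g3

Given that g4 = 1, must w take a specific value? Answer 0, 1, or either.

g4 = g1 AND g3 must be 1, so both g1 = 1 and g3 = 1.
g1 = y AND x must be 1, so both y = 1 and x = 1.
g3 = g2 AND w must be 1, so both g2 = 1 and w = 1.
Every assignment with g4 = 1 has w = 1; there are 1 such assignment(s).
  x=1, y=1, z=0, w=1

1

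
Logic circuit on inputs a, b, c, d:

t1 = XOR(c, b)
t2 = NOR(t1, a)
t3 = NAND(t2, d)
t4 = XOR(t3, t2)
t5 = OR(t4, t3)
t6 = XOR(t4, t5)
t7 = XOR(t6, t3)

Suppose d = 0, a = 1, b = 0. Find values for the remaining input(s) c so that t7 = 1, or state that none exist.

c=1

t7 = XOR(t6, t3) must be 1, so t6 and t3 differ.
Check with d = 0, a = 1, b = 0 and c=1:
t1 = XOR(c, b) = XOR(1, 0) = 1
t2 = NOR(t1, a) = NOR(1, 1) = 0
t3 = NAND(t2, d) = NAND(0, 0) = 1
t4 = XOR(t3, t2) = XOR(1, 0) = 1
t5 = OR(t4, t3) = OR(1, 1) = 1
t6 = XOR(t4, t5) = XOR(1, 1) = 0
t7 = XOR(t6, t3) = XOR(0, 1) = 1
So t7 = 1.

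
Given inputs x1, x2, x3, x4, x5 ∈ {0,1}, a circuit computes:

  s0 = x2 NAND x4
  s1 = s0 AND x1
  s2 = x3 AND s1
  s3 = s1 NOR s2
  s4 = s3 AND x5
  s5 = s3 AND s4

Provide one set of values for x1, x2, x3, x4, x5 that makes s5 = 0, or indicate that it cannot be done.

x1=0 x2=1 x3=0 x4=1 x5=0

s5 = s3 AND s4 must be 0, so at least one of s3, s4 is 0.
Check with x1=0 x2=1 x3=0 x4=1 x5=0:
s0 = x2 NAND x4 = 1 NAND 1 = 0
s1 = s0 AND x1 = 0 AND 0 = 0
s2 = x3 AND s1 = 0 AND 0 = 0
s3 = s1 NOR s2 = 0 NOR 0 = 1
s4 = s3 AND x5 = 1 AND 0 = 0
s5 = s3 AND s4 = 1 AND 0 = 0
So s5 = 0 as required.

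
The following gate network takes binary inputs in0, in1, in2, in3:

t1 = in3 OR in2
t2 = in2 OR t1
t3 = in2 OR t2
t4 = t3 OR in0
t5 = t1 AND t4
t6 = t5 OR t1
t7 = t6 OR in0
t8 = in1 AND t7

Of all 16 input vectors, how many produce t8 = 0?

t8 = in1 AND t7 must be 0, so at least one of in1, t7 is 0.
Enumerating the 16 input combinations, 9 give t8 = 0 and 7 give t8 = 1.

9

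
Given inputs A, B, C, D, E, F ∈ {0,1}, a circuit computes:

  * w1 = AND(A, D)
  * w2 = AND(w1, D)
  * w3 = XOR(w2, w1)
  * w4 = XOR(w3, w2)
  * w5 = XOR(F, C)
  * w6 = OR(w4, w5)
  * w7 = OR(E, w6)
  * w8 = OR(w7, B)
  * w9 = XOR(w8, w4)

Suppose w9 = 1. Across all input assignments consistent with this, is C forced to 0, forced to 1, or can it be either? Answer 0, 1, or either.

Both values of C occur among assignments with w9 = 1:
  C=0: A=0, B=0, C=0, D=0, E=0, F=1
  C=1: A=0, B=0, C=1, D=0, E=0, F=0

either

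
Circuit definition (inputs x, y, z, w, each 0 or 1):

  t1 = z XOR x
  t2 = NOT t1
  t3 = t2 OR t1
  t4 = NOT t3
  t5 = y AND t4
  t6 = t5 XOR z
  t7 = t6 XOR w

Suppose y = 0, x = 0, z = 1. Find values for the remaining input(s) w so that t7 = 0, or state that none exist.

Check with y = 0, x = 0, z = 1 and w=1:
t1 = z XOR x = 1 XOR 0 = 1
t2 = NOT t1 = NOT 1 = 0
t3 = t2 OR t1 = 0 OR 1 = 1
t4 = NOT t3 = NOT 1 = 0
t5 = y AND t4 = 0 AND 0 = 0
t6 = t5 XOR z = 0 XOR 1 = 1
t7 = t6 XOR w = 1 XOR 1 = 0
So t7 = 0.

w=1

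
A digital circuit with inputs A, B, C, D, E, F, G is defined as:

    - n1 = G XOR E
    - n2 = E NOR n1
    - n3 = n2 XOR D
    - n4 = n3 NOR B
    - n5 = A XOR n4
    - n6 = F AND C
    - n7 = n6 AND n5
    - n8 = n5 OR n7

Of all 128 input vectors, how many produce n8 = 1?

64

n8 = n5 OR n7 must be 1, so at least one of n5, n7 is 1.
Enumerating the 128 input combinations, 64 give n8 = 1 and 64 give n8 = 0.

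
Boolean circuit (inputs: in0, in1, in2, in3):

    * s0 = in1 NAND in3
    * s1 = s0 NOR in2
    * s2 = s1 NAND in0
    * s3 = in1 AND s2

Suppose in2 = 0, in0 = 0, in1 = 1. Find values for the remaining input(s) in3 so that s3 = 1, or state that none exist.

in3=0

s3 = in1 AND s2 must be 1, so both in1 = 1 and s2 = 1.
Check with in2 = 0, in0 = 0, in1 = 1 and in3=0:
s0 = in1 NAND in3 = 1 NAND 0 = 1
s1 = s0 NOR in2 = 1 NOR 0 = 0
s2 = s1 NAND in0 = 0 NAND 0 = 1
s3 = in1 AND s2 = 1 AND 1 = 1
So s3 = 1.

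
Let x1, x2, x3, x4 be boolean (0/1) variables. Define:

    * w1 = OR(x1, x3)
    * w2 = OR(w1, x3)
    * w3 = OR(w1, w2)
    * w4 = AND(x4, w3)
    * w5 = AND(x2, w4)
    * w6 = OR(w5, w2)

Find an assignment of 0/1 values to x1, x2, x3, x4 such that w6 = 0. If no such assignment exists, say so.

w6 = OR(w5, w2) must be 0, so both w5 = 0 and w2 = 0.
Check with x1=0 x2=1 x3=0 x4=0:
w1 = OR(x1, x3) = OR(0, 0) = 0
w2 = OR(w1, x3) = OR(0, 0) = 0
w3 = OR(w1, w2) = OR(0, 0) = 0
w4 = AND(x4, w3) = AND(0, 0) = 0
w5 = AND(x2, w4) = AND(1, 0) = 0
w6 = OR(w5, w2) = OR(0, 0) = 0
So w6 = 0 as required.

x1=0 x2=1 x3=0 x4=0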